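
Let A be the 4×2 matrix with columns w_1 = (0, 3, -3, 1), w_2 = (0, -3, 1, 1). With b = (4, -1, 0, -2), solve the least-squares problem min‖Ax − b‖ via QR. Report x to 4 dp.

x = (-0.5000, -0.4091)

e_1 = w_1/‖w_1‖ = (0, 3, -3, 1)/4.3589 = (0.0000, 0.6882, -0.6882, 0.2294).
r_{12} = e_1·w_2 = -2.5236.
u_2 = w_2 + 2.5236·e_1 = (0.0000, -1.2632, -0.7368, 1.5789).
‖u_2‖ = 2.1521, so e_2 = (0.0000, -0.5869, -0.3424, 0.7337).
Qᵀb = (-1.1471, -0.8804).
Back-substitute: x_2 = -0.8804/2.1521 = -0.4091.
x_1 = (-1.1471 + 2.5236·(-0.4091))/4.3589 = -0.5000.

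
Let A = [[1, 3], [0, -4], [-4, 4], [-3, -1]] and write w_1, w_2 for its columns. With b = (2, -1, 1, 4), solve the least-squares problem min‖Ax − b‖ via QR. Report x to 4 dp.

q_1 = w_1/‖w_1‖ = (1, 0, -4, -3)/5.0990 = (0.1961, 0.0000, -0.7845, -0.5883).
r_{12} = q_1·w_2 = -1.9612.
u_2 = w_2 + 1.9612·q_1 = (3.3846, -4.0000, 2.4615, -2.1538).
‖u_2‖ = 6.1769, so q_2 = (0.5479, -0.6476, 0.3985, -0.3487).
Qᵀb = (-2.7456, 0.7472).
Back-substitute: x_2 = 0.7472/6.1769 = 0.1210.
x_1 = (-2.7456 + 1.9612·0.1210)/5.0990 = -0.4919.

x = (-0.4919, 0.1210)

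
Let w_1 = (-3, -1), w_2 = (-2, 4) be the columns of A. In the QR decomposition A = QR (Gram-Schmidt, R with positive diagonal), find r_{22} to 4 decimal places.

w_1 = (-3, -1); ‖w_1‖ = 3.1623, so e_1 = (-0.9487, -0.3162).
e_1·w_2 = (-0.9487)·(-2) + (-0.3162)·4 = 0.6325.
u_2 = w_2 − 0.6325·e_1 = (-1.4000, 4.2000).
r_{22} = ‖u_2‖ = 4.4272.

r_{22} = 4.4272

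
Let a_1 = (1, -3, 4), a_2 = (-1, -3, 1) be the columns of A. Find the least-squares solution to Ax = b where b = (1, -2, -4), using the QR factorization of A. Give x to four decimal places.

x = (-0.7817, 0.9437)

e_1 = a_1/‖a_1‖ = (1, -3, 4)/5.0990 = (0.1961, -0.5883, 0.7845).
r_{12} = e_1·a_2 = 2.3534.
u_2 = a_2 − 2.3534·e_1 = (-1.4615, -1.6154, -0.8462).
‖u_2‖ = 2.3370, so e_2 = (-0.6254, -0.6912, -0.3621).
Qᵀb = (-1.7650, 2.2053).
Back-substitute: x_2 = 2.2053/2.3370 = 0.9437.
x_1 = (-1.7650 − 2.3534·0.9437)/5.0990 = -0.7817.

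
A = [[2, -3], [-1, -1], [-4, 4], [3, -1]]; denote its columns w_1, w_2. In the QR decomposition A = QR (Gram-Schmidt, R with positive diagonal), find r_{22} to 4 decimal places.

r_{22} = 2.7928

w_1 = (2, -1, -4, 3); ‖w_1‖ = 5.4772, so e_1 = (0.3651, -0.1826, -0.7303, 0.5477).
e_1·w_2 = 0.3651·(-3) + (-0.1826)·(-1) + (-0.7303)·4 + 0.5477·(-1) = -4.3818.
u_2 = w_2 + 4.3818·e_1 = (-1.4000, -1.8000, 0.8000, 1.4000).
r_{22} = ‖u_2‖ = 2.7928.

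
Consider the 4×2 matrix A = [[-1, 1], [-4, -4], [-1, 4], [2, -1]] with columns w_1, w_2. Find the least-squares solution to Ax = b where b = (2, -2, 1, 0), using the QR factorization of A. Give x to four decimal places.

x = (0.0660, 0.3943)

e_1 = w_1/‖w_1‖ = (-1, -4, -1, 2)/4.6904 = (-0.2132, -0.8528, -0.2132, 0.4264).
r_{12} = e_1·w_2 = 1.9188.
u_2 = w_2 − 1.9188·e_1 = (1.4091, -2.3636, 4.4091, -1.8182).
‖u_2‖ = 5.5062, so e_2 = (0.2559, -0.4293, 0.8008, -0.3302).
Qᵀb = (1.0660, 2.1711).
Back-substitute: x_2 = 2.1711/5.5062 = 0.3943.
x_1 = (1.0660 − 1.9188·0.3943)/4.6904 = 0.0660.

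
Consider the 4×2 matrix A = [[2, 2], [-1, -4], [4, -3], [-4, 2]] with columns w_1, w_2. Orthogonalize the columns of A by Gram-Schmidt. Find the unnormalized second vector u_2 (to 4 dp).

q_1 = w_1/‖w_1‖ = (2, -1, 4, -4)/6.0828 = (0.3288, -0.1644, 0.6576, -0.6576).
r_{12} = q_1·w_2 = -1.9728.
u_2 = w_2 + 1.9728·q_1 = (2.6486, -4.3243, -1.7027, 0.7027).

u_2 = (2.6486, -4.3243, -1.7027, 0.7027)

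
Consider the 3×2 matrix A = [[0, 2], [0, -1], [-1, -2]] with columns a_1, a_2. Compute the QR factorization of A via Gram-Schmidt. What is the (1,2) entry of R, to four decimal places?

a_1 = (0, 0, -1); ‖a_1‖ = 1.0000, so q_1 = (0.0000, 0.0000, -1.0000).
r_{12} = q_1·a_2 = 2.0000.

r_{12} = 2.0000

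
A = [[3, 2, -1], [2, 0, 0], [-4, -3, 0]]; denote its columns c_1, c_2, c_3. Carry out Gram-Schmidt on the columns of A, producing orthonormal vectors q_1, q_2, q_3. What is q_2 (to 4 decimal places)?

q_2 = (0.1020, -0.9183, -0.3826)

q_1 = c_1/‖c_1‖ = (3, 2, -4)/5.3852 = (0.5571, 0.3714, -0.7428).
r_{12} = q_1·c_2 = 3.3425.
u_2 = c_2 − 3.3425·q_1 = (0.1379, -1.2414, -0.5172).
‖u_2‖ = 1.3519, so q_2 = (0.1020, -0.9183, -0.3826).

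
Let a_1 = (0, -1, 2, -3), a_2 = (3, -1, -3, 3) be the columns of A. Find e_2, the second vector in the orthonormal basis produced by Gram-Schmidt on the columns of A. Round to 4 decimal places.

a_1 = (0, -1, 2, -3); ‖a_1‖ = 3.7417, so e_1 = (0.0000, -0.2673, 0.5345, -0.8018).
e_1·a_2 = 0.0000·3 + (-0.2673)·(-1) + 0.5345·(-3) + (-0.8018)·3 = -3.7417.
u_2 = a_2 + 3.7417·e_1 = (3.0000, -2.0000, -1.0000, 0.0000).
‖u_2‖ = 3.7417, so e_2 = (0.8018, -0.5345, -0.2673, 0.0000).

e_2 = (0.8018, -0.5345, -0.2673, 0.0000)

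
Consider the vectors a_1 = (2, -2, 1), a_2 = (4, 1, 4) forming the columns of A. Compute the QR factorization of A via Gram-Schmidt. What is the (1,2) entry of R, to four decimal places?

r_{12} = 3.3333

a_1 = (2, -2, 1); ‖a_1‖ = 3.0000, so e_1 = (0.6667, -0.6667, 0.3333).
r_{12} = e_1·a_2 = 3.3333.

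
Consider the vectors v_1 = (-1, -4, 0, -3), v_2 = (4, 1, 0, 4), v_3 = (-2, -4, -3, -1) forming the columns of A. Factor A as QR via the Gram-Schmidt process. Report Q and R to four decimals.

Q = [[-0.1961, 0.7698, -0.3380], [-0.7845, -0.4949, -0.2080], [0.0000, 0.0000, -0.8309], [-0.5883, 0.4032, 0.3900]], R = [[5.0990, -3.9223, 4.1184], [0.0000, 4.1971, 0.0367], [0.0000, 0.0000, 3.6107]]

q_1 = v_1/‖v_1‖ = (-1, -4, 0, -3)/5.0990 = (-0.1961, -0.7845, 0.0000, -0.5883).
r_{12} = q_1·v_2 = -3.9223.
u_2 = v_2 + 3.9223·q_1 = (3.2308, -2.0769, 0.0000, 1.6923).
‖u_2‖ = 4.1971, so q_2 = (0.7698, -0.4949, 0.0000, 0.4032).
r_{13} = q_1·v_3 = 4.1184; r_{23} = q_2·v_3 = 0.0367.
u_3 = v_3 − 4.1184·q_1 − 0.0367·q_2 = (-1.2205, -0.7511, -3.0000, 1.4083).
‖u_3‖ = 3.6107, so q_3 = (-0.3380, -0.2080, -0.8309, 0.3900).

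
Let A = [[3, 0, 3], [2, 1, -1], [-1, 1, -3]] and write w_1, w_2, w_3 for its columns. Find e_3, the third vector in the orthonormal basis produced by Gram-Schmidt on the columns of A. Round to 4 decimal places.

w_1 = (3, 2, -1); ‖w_1‖ = 3.7417, so e_1 = (0.8018, 0.5345, -0.2673).
e_1·w_2 = 0.8018·0 + 0.5345·1 + (-0.2673)·1 = 0.2673.
u_2 = w_2 − 0.2673·e_1 = (-0.2143, 0.8571, 1.0714).
‖u_2‖ = 1.3887, so e_2 = (-0.1543, 0.6172, 0.7715).
e_1·w_3 = 0.8018·3 + 0.5345·(-1) + (-0.2673)·(-3) = 2.6726; e_2·w_3 = (-0.1543)·3 + 0.6172·(-1) + 0.7715·(-3) = -3.3947.
u_3 = w_3 − 2.6726·e_1 + 3.3947·e_2 = (0.3333, -0.3333, 0.3333).
‖u_3‖ = 0.5774, so e_3 = (0.5774, -0.5774, 0.5774).

e_3 = (0.5774, -0.5774, 0.5774)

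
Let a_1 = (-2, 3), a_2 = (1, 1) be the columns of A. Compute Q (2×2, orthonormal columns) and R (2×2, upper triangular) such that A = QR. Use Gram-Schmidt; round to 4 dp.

a_1 = (-2, 3); ‖a_1‖ = 3.6056, so e_1 = (-0.5547, 0.8321).
e_1·a_2 = (-0.5547)·1 + 0.8321·1 = 0.2774.
u_2 = a_2 − 0.2774·e_1 = (1.1538, 0.7692).
‖u_2‖ = 1.3868, so e_2 = (0.8321, 0.5547).

Q = [[-0.5547, 0.8321], [0.8321, 0.5547]], R = [[3.6056, 0.2774], [0.0000, 1.3868]]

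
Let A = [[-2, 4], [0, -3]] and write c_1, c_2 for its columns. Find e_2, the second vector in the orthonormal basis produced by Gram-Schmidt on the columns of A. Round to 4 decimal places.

c_1 = (-2, 0); ‖c_1‖ = 2.0000, so e_1 = (-1.0000, 0.0000).
e_1·c_2 = (-1.0000)·4 + 0.0000·(-3) = -4.0000.
u_2 = c_2 + 4.0000·e_1 = (0.0000, -3.0000).
‖u_2‖ = 3.0000, so e_2 = (0.0000, -1.0000).

e_2 = (0.0000, -1.0000)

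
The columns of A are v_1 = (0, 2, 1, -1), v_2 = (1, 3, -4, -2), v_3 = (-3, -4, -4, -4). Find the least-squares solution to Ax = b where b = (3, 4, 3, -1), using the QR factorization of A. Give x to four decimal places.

x = (1.4043, 0.0986, -0.3974)

v_1 = (0, 2, 1, -1); ‖v_1‖ = 2.4495, so e_1 = (0.0000, 0.8165, 0.4082, -0.4082).
e_1·v_2 = 0.0000·1 + 0.8165·3 + 0.4082·(-4) + (-0.4082)·(-2) = 1.6330.
u_2 = v_2 − 1.6330·e_1 = (1.0000, 1.6667, -4.6667, -1.3333).
‖u_2‖ = 5.2281, so e_2 = (0.1913, 0.3188, -0.8926, -0.2550).
e_1·v_3 = 0.0000·(-3) + 0.8165·(-4) + 0.4082·(-4) + (-0.4082)·(-4) = -3.2660; e_2·v_3 = 0.1913·(-3) + 0.3188·(-4) + (-0.8926)·(-4) + (-0.2550)·(-4) = 2.7416.
u_3 = v_3 + 3.2660·e_1 − 2.7416·e_2 = (-3.5244, -2.2073, -0.2195, -4.6341).
‖u_3‖ = 6.2303, so e_3 = (-0.5657, -0.3543, -0.0352, -0.7438).
Qᵀb = (4.8990, -0.5738, -2.4761).
Back-substitute: x_3 = -2.4761/6.2303 = -0.3974.
x_2 = (-0.5738 − 2.7416·(-0.3974))/5.2281 = 0.0986.
x_1 = (4.8990 − 1.6330·0.0986 + 3.2660·(-0.3974))/2.4495 = 1.4043.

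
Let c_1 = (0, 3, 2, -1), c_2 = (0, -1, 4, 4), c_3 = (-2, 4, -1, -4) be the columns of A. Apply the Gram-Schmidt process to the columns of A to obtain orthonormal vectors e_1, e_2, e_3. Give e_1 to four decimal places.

e_1 = (0.0000, 0.8018, 0.5345, -0.2673)

c_1 = (0, 3, 2, -1); ‖c_1‖ = 3.7417, so e_1 = (0.0000, 0.8018, 0.5345, -0.2673).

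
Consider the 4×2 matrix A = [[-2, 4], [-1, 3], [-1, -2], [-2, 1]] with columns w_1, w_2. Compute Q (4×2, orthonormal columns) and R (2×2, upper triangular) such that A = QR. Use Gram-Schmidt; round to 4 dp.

q_1 = w_1/‖w_1‖ = (-2, -1, -1, -2)/3.1623 = (-0.6325, -0.3162, -0.3162, -0.6325).
r_{12} = q_1·w_2 = -3.4785.
u_2 = w_2 + 3.4785·q_1 = (1.8000, 1.9000, -3.1000, -1.2000).
‖u_2‖ = 4.2308, so q_2 = (0.4254, 0.4491, -0.7327, -0.2836).

Q = [[-0.6325, 0.4254], [-0.3162, 0.4491], [-0.3162, -0.7327], [-0.6325, -0.2836]], R = [[3.1623, -3.4785], [0.0000, 4.2308]]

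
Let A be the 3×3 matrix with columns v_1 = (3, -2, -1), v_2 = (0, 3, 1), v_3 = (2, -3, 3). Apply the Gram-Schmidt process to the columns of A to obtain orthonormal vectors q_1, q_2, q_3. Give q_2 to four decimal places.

q_1 = v_1/‖v_1‖ = (3, -2, -1)/3.7417 = (0.8018, -0.5345, -0.2673).
r_{12} = q_1·v_2 = -1.8708.
u_2 = v_2 + 1.8708·q_1 = (1.5000, 2.0000, 0.5000).
‖u_2‖ = 2.5495, so q_2 = (0.5883, 0.7845, 0.1961).

q_2 = (0.5883, 0.7845, 0.1961)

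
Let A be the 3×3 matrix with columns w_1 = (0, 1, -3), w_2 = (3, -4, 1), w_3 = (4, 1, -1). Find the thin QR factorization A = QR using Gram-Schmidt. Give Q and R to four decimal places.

Q = [[0.0000, 0.6531, 0.7573], [0.3162, -0.7184, 0.6196], [-0.9487, -0.2395, 0.2065]], R = [[3.1623, -2.2136, 1.2649], [0.0000, 4.5935, 2.1335], [0.0000, 0.0000, 3.4421]]

w_1 = (0, 1, -3); ‖w_1‖ = 3.1623, so q_1 = (0.0000, 0.3162, -0.9487).
q_1·w_2 = 0.0000·3 + 0.3162·(-4) + (-0.9487)·1 = -2.2136.
u_2 = w_2 + 2.2136·q_1 = (3.0000, -3.3000, -1.1000).
‖u_2‖ = 4.5935, so q_2 = (0.6531, -0.7184, -0.2395).
q_1·w_3 = 0.0000·4 + 0.3162·1 + (-0.9487)·(-1) = 1.2649; q_2·w_3 = 0.6531·4 + (-0.7184)·1 + (-0.2395)·(-1) = 2.1335.
u_3 = w_3 − 1.2649·q_1 − 2.1335·q_2 = (2.6066, 2.1327, 0.7109).
‖u_3‖ = 3.4421, so q_3 = (0.7573, 0.6196, 0.2065).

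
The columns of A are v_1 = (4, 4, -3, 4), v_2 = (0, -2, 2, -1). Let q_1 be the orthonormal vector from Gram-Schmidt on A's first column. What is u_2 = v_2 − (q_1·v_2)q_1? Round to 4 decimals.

u_2 = (1.2632, -0.7368, 1.0526, 0.2632)

v_1 = (4, 4, -3, 4); ‖v_1‖ = 7.5498, so q_1 = (0.5298, 0.5298, -0.3974, 0.5298).
q_1·v_2 = 0.5298·0 + 0.5298·(-2) + (-0.3974)·2 + 0.5298·(-1) = -2.3842.
u_2 = v_2 + 2.3842·q_1 = (1.2632, -0.7368, 1.0526, 0.2632).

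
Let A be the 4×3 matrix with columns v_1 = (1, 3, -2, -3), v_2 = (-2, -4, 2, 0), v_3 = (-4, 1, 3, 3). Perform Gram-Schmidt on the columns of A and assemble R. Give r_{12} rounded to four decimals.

v_1 = (1, 3, -2, -3); ‖v_1‖ = 4.7958, so q_1 = (0.2085, 0.6255, -0.4170, -0.6255).
r_{12} = q_1·v_2 = -3.7533.

r_{12} = -3.7533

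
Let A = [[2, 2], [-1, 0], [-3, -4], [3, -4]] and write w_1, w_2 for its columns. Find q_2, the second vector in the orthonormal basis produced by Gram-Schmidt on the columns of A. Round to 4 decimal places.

q_2 = (0.2781, 0.0293, -0.5854, -0.7610)

w_1 = (2, -1, -3, 3); ‖w_1‖ = 4.7958, so q_1 = (0.4170, -0.2085, -0.6255, 0.6255).
q_1·w_2 = 0.4170·2 + (-0.2085)·0 + (-0.6255)·(-4) + 0.6255·(-4) = 0.8341.
u_2 = w_2 − 0.8341·q_1 = (1.6522, 0.1739, -3.4783, -4.5217).
‖u_2‖ = 5.9417, so q_2 = (0.2781, 0.0293, -0.5854, -0.7610).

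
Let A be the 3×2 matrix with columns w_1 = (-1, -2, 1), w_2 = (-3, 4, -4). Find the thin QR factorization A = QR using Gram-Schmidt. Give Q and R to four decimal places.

w_1 = (-1, -2, 1); ‖w_1‖ = 2.4495, so e_1 = (-0.4082, -0.8165, 0.4082).
e_1·w_2 = (-0.4082)·(-3) + (-0.8165)·4 + 0.4082·(-4) = -3.6742.
u_2 = w_2 + 3.6742·e_1 = (-4.5000, 1.0000, -2.5000).
‖u_2‖ = 5.2440, so e_2 = (-0.8581, 0.1907, -0.4767).

Q = [[-0.4082, -0.8581], [-0.8165, 0.1907], [0.4082, -0.4767]], R = [[2.4495, -3.6742], [0.0000, 5.2440]]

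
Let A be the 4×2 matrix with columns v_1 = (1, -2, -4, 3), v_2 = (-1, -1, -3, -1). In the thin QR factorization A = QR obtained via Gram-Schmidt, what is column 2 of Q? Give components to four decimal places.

q_2 = (-0.4529, -0.1132, -0.5661, -0.6794)

v_1 = (1, -2, -4, 3); ‖v_1‖ = 5.4772, so q_1 = (0.1826, -0.3651, -0.7303, 0.5477).
q_1·v_2 = 0.1826·(-1) + (-0.3651)·(-1) + (-0.7303)·(-3) + 0.5477·(-1) = 1.8257.
u_2 = v_2 − 1.8257·q_1 = (-1.3333, -0.3333, -1.6667, -2.0000).
‖u_2‖ = 2.9439, so q_2 = (-0.4529, -0.1132, -0.5661, -0.6794).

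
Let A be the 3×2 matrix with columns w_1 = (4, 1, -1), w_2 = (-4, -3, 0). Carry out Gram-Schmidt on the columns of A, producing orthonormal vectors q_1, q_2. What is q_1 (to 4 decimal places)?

w_1 = (4, 1, -1); ‖w_1‖ = 4.2426, so q_1 = (0.9428, 0.2357, -0.2357).

q_1 = (0.9428, 0.2357, -0.2357)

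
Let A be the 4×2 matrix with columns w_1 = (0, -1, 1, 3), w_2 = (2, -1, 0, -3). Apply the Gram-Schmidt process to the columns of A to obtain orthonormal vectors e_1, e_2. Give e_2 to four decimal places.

e_2 = (0.6992, -0.6039, 0.2543, -0.2860)

e_1 = w_1/‖w_1‖ = (0, -1, 1, 3)/3.3166 = (0.0000, -0.3015, 0.3015, 0.9045).
r_{12} = e_1·w_2 = -2.4121.
u_2 = w_2 + 2.4121·e_1 = (2.0000, -1.7273, 0.7273, -0.8182).
‖u_2‖ = 2.8604, so e_2 = (0.6992, -0.6039, 0.2543, -0.2860).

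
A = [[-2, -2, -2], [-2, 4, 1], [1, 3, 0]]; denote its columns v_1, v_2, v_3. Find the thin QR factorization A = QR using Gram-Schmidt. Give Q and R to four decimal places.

v_1 = (-2, -2, 1); ‖v_1‖ = 3.0000, so e_1 = (-0.6667, -0.6667, 0.3333).
e_1·v_2 = (-0.6667)·(-2) + (-0.6667)·4 + 0.3333·3 = -0.3333.
u_2 = v_2 + 0.3333·e_1 = (-2.2222, 3.7778, 3.1111).
‖u_2‖ = 5.3748, so e_2 = (-0.4134, 0.7029, 0.5788).
e_1·v_3 = (-0.6667)·(-2) + (-0.6667)·1 + 0.3333·0 = 0.6667; e_2·v_3 = (-0.4134)·(-2) + 0.7029·1 + 0.5788·0 = 1.5298.
u_3 = v_3 − 0.6667·e_1 − 1.5298·e_2 = (-0.9231, 0.3692, -1.1077).
‖u_3‖ = 1.4884, so e_3 = (-0.6202, 0.2481, -0.7442).

Q = [[-0.6667, -0.4134, -0.6202], [-0.6667, 0.7029, 0.2481], [0.3333, 0.5788, -0.7442]], R = [[3.0000, -0.3333, 0.6667], [0.0000, 5.3748, 1.5298], [0.0000, 0.0000, 1.4884]]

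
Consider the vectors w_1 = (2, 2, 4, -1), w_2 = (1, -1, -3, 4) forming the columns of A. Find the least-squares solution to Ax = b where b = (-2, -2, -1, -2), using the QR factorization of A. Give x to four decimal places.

e_1 = w_1/‖w_1‖ = (2, 2, 4, -1)/5.0000 = (0.4000, 0.4000, 0.8000, -0.2000).
r_{12} = e_1·w_2 = -3.2000.
u_2 = w_2 + 3.2000·e_1 = (2.2800, 0.2800, -0.4400, 3.3600).
‖u_2‖ = 4.0939, so e_2 = (0.5569, 0.0684, -0.1075, 0.8207).
Qᵀb = (-2.0000, -2.7846).
Back-substitute: x_2 = -2.7846/4.0939 = -0.6802.
x_1 = (-2.0000 + 3.2000·(-0.6802))/5.0000 = -0.8353.

x = (-0.8353, -0.6802)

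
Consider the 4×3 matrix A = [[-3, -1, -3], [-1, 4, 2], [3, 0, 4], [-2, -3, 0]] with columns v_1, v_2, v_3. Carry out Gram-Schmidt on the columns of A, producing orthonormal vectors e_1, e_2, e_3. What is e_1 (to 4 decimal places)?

e_1 = (-0.6255, -0.2085, 0.6255, -0.4170)

e_1 = v_1/‖v_1‖ = (-3, -1, 3, -2)/4.7958 = (-0.6255, -0.2085, 0.6255, -0.4170).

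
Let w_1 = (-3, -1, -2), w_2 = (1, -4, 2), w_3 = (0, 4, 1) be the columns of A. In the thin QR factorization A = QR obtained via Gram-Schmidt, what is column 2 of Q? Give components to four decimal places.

w_1 = (-3, -1, -2); ‖w_1‖ = 3.7417, so e_1 = (-0.8018, -0.2673, -0.5345).
e_1·w_2 = (-0.8018)·1 + (-0.2673)·(-4) + (-0.5345)·2 = -0.8018.
u_2 = w_2 + 0.8018·e_1 = (0.3571, -4.2143, 1.5714).
‖u_2‖ = 4.5119, so e_2 = (0.0792, -0.9340, 0.3483).

e_2 = (0.0792, -0.9340, 0.3483)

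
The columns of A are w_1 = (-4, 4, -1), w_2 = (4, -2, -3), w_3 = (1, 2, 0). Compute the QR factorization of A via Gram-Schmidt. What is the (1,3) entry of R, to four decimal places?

w_1 = (-4, 4, -1); ‖w_1‖ = 5.7446, so q_1 = (-0.6963, 0.6963, -0.1741).
r_{13} = q_1·w_3 = 0.6963.

r_{13} = 0.6963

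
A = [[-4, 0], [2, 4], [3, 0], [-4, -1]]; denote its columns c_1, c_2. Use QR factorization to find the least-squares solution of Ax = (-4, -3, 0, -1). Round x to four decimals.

c_1 = (-4, 2, 3, -4); ‖c_1‖ = 6.7082, so q_1 = (-0.5963, 0.2981, 0.4472, -0.5963).
q_1·c_2 = (-0.5963)·0 + 0.2981·4 + 0.4472·0 + (-0.5963)·(-1) = 1.7889.
u_2 = c_2 − 1.7889·q_1 = (1.0667, 3.4667, -0.8000, 0.0667).
‖u_2‖ = 3.7148, so q_2 = (0.2871, 0.9332, -0.2154, 0.0179).
Qᵀb = (2.0870, -3.9661).
Back-substitute: x_2 = -3.9661/3.7148 = -1.0676.
x_1 = (2.0870 − 1.7889·(-1.0676))/6.7082 = 0.5958.

x = (0.5958, -1.0676)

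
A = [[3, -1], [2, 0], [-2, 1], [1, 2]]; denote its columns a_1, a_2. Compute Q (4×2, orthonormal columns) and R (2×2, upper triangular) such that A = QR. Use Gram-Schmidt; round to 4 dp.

a_1 = (3, 2, -2, 1); ‖a_1‖ = 4.2426, so e_1 = (0.7071, 0.4714, -0.4714, 0.2357).
e_1·a_2 = 0.7071·(-1) + 0.4714·0 + (-0.4714)·1 + 0.2357·2 = -0.7071.
u_2 = a_2 + 0.7071·e_1 = (-0.5000, 0.3333, 0.6667, 2.1667).
‖u_2‖ = 2.3452, so e_2 = (-0.2132, 0.1421, 0.2843, 0.9239).

Q = [[0.7071, -0.2132], [0.4714, 0.1421], [-0.4714, 0.2843], [0.2357, 0.9239]], R = [[4.2426, -0.7071], [0.0000, 2.3452]]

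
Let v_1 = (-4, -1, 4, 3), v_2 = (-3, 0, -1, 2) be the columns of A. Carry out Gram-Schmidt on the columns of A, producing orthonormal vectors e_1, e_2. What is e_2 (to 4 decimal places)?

e_2 = (-0.5455, 0.1091, -0.7638, 0.3273)

e_1 = v_1/‖v_1‖ = (-4, -1, 4, 3)/6.4807 = (-0.6172, -0.1543, 0.6172, 0.4629).
r_{12} = e_1·v_2 = 2.1602.
u_2 = v_2 − 2.1602·e_1 = (-1.6667, 0.3333, -2.3333, 1.0000).
‖u_2‖ = 3.0551, so e_2 = (-0.5455, 0.1091, -0.7638, 0.3273).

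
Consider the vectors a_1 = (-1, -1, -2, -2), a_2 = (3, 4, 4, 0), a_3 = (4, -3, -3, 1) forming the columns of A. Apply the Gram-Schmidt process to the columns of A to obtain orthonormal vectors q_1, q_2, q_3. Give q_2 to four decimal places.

q_2 = (0.3487, 0.5812, 0.2325, -0.6975)

q_1 = a_1/‖a_1‖ = (-1, -1, -2, -2)/3.1623 = (-0.3162, -0.3162, -0.6325, -0.6325).
r_{12} = q_1·a_2 = -4.7434.
u_2 = a_2 + 4.7434·q_1 = (1.5000, 2.5000, 1.0000, -3.0000).
‖u_2‖ = 4.3012, so q_2 = (0.3487, 0.5812, 0.2325, -0.6975).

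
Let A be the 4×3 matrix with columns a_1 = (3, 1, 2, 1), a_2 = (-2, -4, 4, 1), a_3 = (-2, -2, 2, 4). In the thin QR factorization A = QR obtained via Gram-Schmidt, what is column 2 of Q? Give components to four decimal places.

e_2 = (-0.2962, -0.6472, 0.6801, 0.1755)

e_1 = a_1/‖a_1‖ = (3, 1, 2, 1)/3.8730 = (0.7746, 0.2582, 0.5164, 0.2582).
r_{12} = e_1·a_2 = -0.2582.
u_2 = a_2 + 0.2582·e_1 = (-1.8000, -3.9333, 4.1333, 1.0667).
‖u_2‖ = 6.0773, so e_2 = (-0.2962, -0.6472, 0.6801, 0.1755).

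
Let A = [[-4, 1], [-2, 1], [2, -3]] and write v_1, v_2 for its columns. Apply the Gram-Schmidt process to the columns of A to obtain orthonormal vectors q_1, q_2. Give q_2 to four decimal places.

v_1 = (-4, -2, 2); ‖v_1‖ = 4.8990, so q_1 = (-0.8165, -0.4082, 0.4082).
q_1·v_2 = (-0.8165)·1 + (-0.4082)·1 + 0.4082·(-3) = -2.4495.
u_2 = v_2 + 2.4495·q_1 = (-1.0000, 0.0000, -2.0000).
‖u_2‖ = 2.2361, so q_2 = (-0.4472, 0.0000, -0.8944).

q_2 = (-0.4472, 0.0000, -0.8944)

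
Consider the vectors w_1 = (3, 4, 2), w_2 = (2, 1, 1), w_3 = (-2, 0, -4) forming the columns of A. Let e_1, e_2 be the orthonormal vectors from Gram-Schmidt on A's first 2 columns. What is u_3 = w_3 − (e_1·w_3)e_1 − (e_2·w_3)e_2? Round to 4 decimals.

u_3 = (1.0667, 0.5333, -2.6667)

w_1 = (3, 4, 2); ‖w_1‖ = 5.3852, so e_1 = (0.5571, 0.7428, 0.3714).
e_1·w_2 = 0.5571·2 + 0.7428·1 + 0.3714·1 = 2.2283.
u_2 = w_2 − 2.2283·e_1 = (0.7586, -0.6552, 0.1724).
‖u_2‖ = 1.0171, so e_2 = (0.7459, -0.6442, 0.1695).
e_1·w_3 = 0.5571·(-2) + 0.7428·0 + 0.3714·(-4) = -2.5997; e_2·w_3 = 0.7459·(-2) + (-0.6442)·0 + 0.1695·(-4) = -2.1698.
u_3 = w_3 + 2.5997·e_1 + 2.1698·e_2 = (1.0667, 0.5333, -2.6667).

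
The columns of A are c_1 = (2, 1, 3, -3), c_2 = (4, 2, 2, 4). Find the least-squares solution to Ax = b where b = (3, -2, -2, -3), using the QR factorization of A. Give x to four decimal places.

e_1 = c_1/‖c_1‖ = (2, 1, 3, -3)/4.7958 = (0.4170, 0.2085, 0.6255, -0.6255).
r_{12} = e_1·c_2 = 0.8341.
u_2 = c_2 − 0.8341·e_1 = (3.6522, 1.8261, 1.4783, 4.5217).
‖u_2‖ = 6.2693, so e_2 = (0.5825, 0.2913, 0.2358, 0.7212).
Qᵀb = (1.4596, -1.4702).
Back-substitute: x_2 = -1.4702/6.2693 = -0.2345.
x_1 = (1.4596 − 0.8341·(-0.2345))/4.7958 = 0.3451.

x = (0.3451, -0.2345)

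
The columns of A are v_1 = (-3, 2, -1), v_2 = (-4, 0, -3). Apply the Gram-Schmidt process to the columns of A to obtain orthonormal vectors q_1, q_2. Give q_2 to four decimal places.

q_2 = (-0.2630, -0.7171, -0.6454)

v_1 = (-3, 2, -1); ‖v_1‖ = 3.7417, so q_1 = (-0.8018, 0.5345, -0.2673).
q_1·v_2 = (-0.8018)·(-4) + 0.5345·0 + (-0.2673)·(-3) = 4.0089.
u_2 = v_2 − 4.0089·q_1 = (-0.7857, -2.1429, -1.9286).
‖u_2‖ = 2.9881, so q_2 = (-0.2630, -0.7171, -0.6454).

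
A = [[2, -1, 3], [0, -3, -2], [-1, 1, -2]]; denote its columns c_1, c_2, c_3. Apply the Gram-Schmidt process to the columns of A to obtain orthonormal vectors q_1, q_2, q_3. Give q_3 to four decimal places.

q_3 = (-0.4423, -0.1474, -0.8847)

q_1 = c_1/‖c_1‖ = (2, 0, -1)/2.2361 = (0.8944, 0.0000, -0.4472).
r_{12} = q_1·c_2 = -1.3416.
u_2 = c_2 + 1.3416·q_1 = (0.2000, -3.0000, 0.4000).
‖u_2‖ = 3.0332, so q_2 = (0.0659, -0.9891, 0.1319).
r_{13} = q_1·c_3 = 3.5777; r_{23} = q_2·c_3 = 1.9122.
u_3 = c_3 − 3.5777·q_1 − 1.9122·q_2 = (-0.3261, -0.1087, -0.6522).
‖u_3‖ = 0.7372, so q_3 = (-0.4423, -0.1474, -0.8847).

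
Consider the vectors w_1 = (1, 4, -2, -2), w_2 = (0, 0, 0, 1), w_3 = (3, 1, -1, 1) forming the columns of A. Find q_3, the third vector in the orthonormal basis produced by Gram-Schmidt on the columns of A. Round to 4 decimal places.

w_1 = (1, 4, -2, -2); ‖w_1‖ = 5.0000, so q_1 = (0.2000, 0.8000, -0.4000, -0.4000).
q_1·w_2 = 0.2000·0 + 0.8000·0 + (-0.4000)·0 + (-0.4000)·1 = -0.4000.
u_2 = w_2 + 0.4000·q_1 = (0.0800, 0.3200, -0.1600, 0.8400).
‖u_2‖ = 0.9165, so q_2 = (0.0873, 0.3491, -0.1746, 0.9165).
q_1·w_3 = 0.2000·3 + 0.8000·1 + (-0.4000)·(-1) + (-0.4000)·1 = 1.4000; q_2·w_3 = 0.0873·3 + 0.3491·1 + (-0.1746)·(-1) + 0.9165·1 = 1.7021.
u_3 = w_3 − 1.4000·q_1 − 1.7021·q_2 = (2.5714, -0.7143, -0.1429, 0.0000).
‖u_3‖ = 2.6726, so q_3 = (0.9621, -0.2673, -0.0535, 0.0000).

q_3 = (0.9621, -0.2673, -0.0535, 0.0000)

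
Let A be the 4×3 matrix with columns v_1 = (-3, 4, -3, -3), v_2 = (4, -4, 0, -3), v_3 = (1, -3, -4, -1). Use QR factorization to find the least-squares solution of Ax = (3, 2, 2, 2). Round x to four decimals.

v_1 = (-3, 4, -3, -3); ‖v_1‖ = 6.5574, so q_1 = (-0.4575, 0.6100, -0.4575, -0.4575).
q_1·v_2 = (-0.4575)·4 + 0.6100·(-4) + (-0.4575)·0 + (-0.4575)·(-3) = -2.8975.
u_2 = v_2 + 2.8975·q_1 = (2.6744, -2.2326, -1.3256, -4.3256).
‖u_2‖ = 5.7100, so q_2 = (0.4684, -0.3910, -0.2321, -0.7575).
q_1·v_3 = (-0.4575)·1 + 0.6100·(-3) + (-0.4575)·(-4) + (-0.4575)·(-1) = 0.0000; q_2·v_3 = 0.4684·1 + (-0.3910)·(-3) + (-0.2321)·(-4) + (-0.7575)·(-1) = 3.3275.
u_3 = v_3 − 0.0000·q_1 − 3.3275·q_2 = (-0.5585, -1.6990, -3.2275, 1.5207).
‖u_3‖ = 3.9910, so q_3 = (-0.1399, -0.4257, -0.8087, 0.3810).
Qᵀb = (-1.9825, -1.3562, -2.1266).
Back-substitute: x_3 = -2.1266/3.9910 = -0.5328.
x_2 = (-1.3562 − 3.3275·(-0.5328))/5.7100 = 0.0730.
x_1 = (-1.9825 + 2.8975·0.0730 − 0.0000·(-0.5328))/6.5574 = -0.2701.

x = (-0.2701, 0.0730, -0.5328)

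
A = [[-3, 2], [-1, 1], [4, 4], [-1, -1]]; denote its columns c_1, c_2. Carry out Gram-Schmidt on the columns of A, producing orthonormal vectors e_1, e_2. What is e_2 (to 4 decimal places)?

c_1 = (-3, -1, 4, -1); ‖c_1‖ = 5.1962, so e_1 = (-0.5774, -0.1925, 0.7698, -0.1925).
e_1·c_2 = (-0.5774)·2 + (-0.1925)·1 + 0.7698·4 + (-0.1925)·(-1) = 1.9245.
u_2 = c_2 − 1.9245·e_1 = (3.1111, 1.3704, 2.5185, -0.6296).
‖u_2‖ = 4.2774, so e_2 = (0.7273, 0.3204, 0.5888, -0.1472).

e_2 = (0.7273, 0.3204, 0.5888, -0.1472)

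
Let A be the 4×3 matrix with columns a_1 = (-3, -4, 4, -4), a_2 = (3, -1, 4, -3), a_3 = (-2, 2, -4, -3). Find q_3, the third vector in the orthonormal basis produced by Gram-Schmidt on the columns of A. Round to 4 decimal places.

q_1 = a_1/‖a_1‖ = (-3, -4, 4, -4)/7.5498 = (-0.3974, -0.5298, 0.5298, -0.5298).
r_{12} = q_1·a_2 = 3.0464.
u_2 = a_2 − 3.0464·q_1 = (4.2105, 0.6140, 2.3860, -1.3860).
‖u_2‖ = 5.0714, so q_2 = (0.8302, 0.1211, 0.4705, -0.2733).
r_{13} = q_1·a_3 = -0.7947; r_{23} = q_2·a_3 = -2.4804.
u_3 = a_3 + 0.7947·q_1 + 2.4804·q_2 = (-0.2565, 1.8793, -2.4120, -4.0989).
‖u_3‖ = 5.1202, so q_3 = (-0.0501, 0.3670, -0.4711, -0.8005).

q_3 = (-0.0501, 0.3670, -0.4711, -0.8005)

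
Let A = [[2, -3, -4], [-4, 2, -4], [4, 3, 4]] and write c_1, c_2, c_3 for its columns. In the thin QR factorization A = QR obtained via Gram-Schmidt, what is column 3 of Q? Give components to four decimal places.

c_1 = (2, -4, 4); ‖c_1‖ = 6.0000, so q_1 = (0.3333, -0.6667, 0.6667).
q_1·c_2 = 0.3333·(-3) + (-0.6667)·2 + 0.6667·3 = -0.3333.
u_2 = c_2 + 0.3333·q_1 = (-2.8889, 1.7778, 3.2222).
‖u_2‖ = 4.6786, so q_2 = (-0.6175, 0.3800, 0.6887).
q_1·c_3 = 0.3333·(-4) + (-0.6667)·(-4) + 0.6667·4 = 4.0000; q_2·c_3 = (-0.6175)·(-4) + 0.3800·(-4) + 0.6887·4 = 3.7048.
u_3 = c_3 − 4.0000·q_1 − 3.7048·q_2 = (-3.0457, -2.7411, -1.2183).
‖u_3‖ = 4.2748, so q_3 = (-0.7125, -0.6412, -0.2850).

q_3 = (-0.7125, -0.6412, -0.2850)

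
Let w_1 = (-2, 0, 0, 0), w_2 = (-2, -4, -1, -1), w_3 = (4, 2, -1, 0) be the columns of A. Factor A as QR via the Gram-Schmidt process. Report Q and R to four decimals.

w_1 = (-2, 0, 0, 0); ‖w_1‖ = 2.0000, so q_1 = (-1.0000, 0.0000, 0.0000, 0.0000).
q_1·w_2 = (-1.0000)·(-2) + 0.0000·(-4) + 0.0000·(-1) + 0.0000·(-1) = 2.0000.
u_2 = w_2 − 2.0000·q_1 = (0.0000, -4.0000, -1.0000, -1.0000).
‖u_2‖ = 4.2426, so q_2 = (0.0000, -0.9428, -0.2357, -0.2357).
q_1·w_3 = (-1.0000)·4 + 0.0000·2 + 0.0000·(-1) + 0.0000·0 = -4.0000; q_2·w_3 = 0.0000·4 + (-0.9428)·2 + (-0.2357)·(-1) + (-0.2357)·0 = -1.6499.
u_3 = w_3 + 4.0000·q_1 + 1.6499·q_2 = (0.0000, 0.4444, -1.3889, -0.3889).
‖u_3‖ = 1.5092, so q_3 = (0.0000, 0.2945, -0.9203, -0.2577).

Q = [[-1.0000, 0.0000, 0.0000], [0.0000, -0.9428, 0.2945], [0.0000, -0.2357, -0.9203], [0.0000, -0.2357, -0.2577]], R = [[2.0000, 2.0000, -4.0000], [0.0000, 4.2426, -1.6499], [0.0000, 0.0000, 1.5092]]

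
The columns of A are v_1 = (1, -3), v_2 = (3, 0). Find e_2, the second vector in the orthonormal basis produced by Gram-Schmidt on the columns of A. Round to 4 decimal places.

v_1 = (1, -3); ‖v_1‖ = 3.1623, so e_1 = (0.3162, -0.9487).
e_1·v_2 = 0.3162·3 + (-0.9487)·0 = 0.9487.
u_2 = v_2 − 0.9487·e_1 = (2.7000, 0.9000).
‖u_2‖ = 2.8460, so e_2 = (0.9487, 0.3162).

e_2 = (0.9487, 0.3162)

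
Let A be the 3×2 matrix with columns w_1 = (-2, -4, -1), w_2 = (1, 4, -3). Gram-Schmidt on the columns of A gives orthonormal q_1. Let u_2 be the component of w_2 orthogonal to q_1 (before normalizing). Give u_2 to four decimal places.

q_1 = w_1/‖w_1‖ = (-2, -4, -1)/4.5826 = (-0.4364, -0.8729, -0.2182).
r_{12} = q_1·w_2 = -3.2733.
u_2 = w_2 + 3.2733·q_1 = (-0.4286, 1.1429, -3.7143).

u_2 = (-0.4286, 1.1429, -3.7143)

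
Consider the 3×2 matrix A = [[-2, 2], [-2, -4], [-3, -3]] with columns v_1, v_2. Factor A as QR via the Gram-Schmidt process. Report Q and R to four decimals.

v_1 = (-2, -2, -3); ‖v_1‖ = 4.1231, so e_1 = (-0.4851, -0.4851, -0.7276).
e_1·v_2 = (-0.4851)·2 + (-0.4851)·(-4) + (-0.7276)·(-3) = 3.1530.
u_2 = v_2 − 3.1530·e_1 = (3.5294, -2.4706, -0.7059).
‖u_2‖ = 4.3656, so e_2 = (0.8085, -0.5659, -0.1617).

Q = [[-0.4851, 0.8085], [-0.4851, -0.5659], [-0.7276, -0.1617]], R = [[4.1231, 3.1530], [0.0000, 4.3656]]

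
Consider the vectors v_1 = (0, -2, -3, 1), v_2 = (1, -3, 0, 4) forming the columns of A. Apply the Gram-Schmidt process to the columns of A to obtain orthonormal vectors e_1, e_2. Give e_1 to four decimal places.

e_1 = (0.0000, -0.5345, -0.8018, 0.2673)

e_1 = v_1/‖v_1‖ = (0, -2, -3, 1)/3.7417 = (0.0000, -0.5345, -0.8018, 0.2673).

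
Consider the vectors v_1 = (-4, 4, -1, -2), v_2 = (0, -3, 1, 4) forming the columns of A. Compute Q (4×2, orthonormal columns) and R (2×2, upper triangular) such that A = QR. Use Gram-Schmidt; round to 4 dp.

Q = [[-0.6576, -0.6050], [0.6576, -0.1945], [-0.1644, 0.1152], [-0.3288, 0.7635]], R = [[6.0828, -3.4524], [0.0000, 3.7525]]

v_1 = (-4, 4, -1, -2); ‖v_1‖ = 6.0828, so q_1 = (-0.6576, 0.6576, -0.1644, -0.3288).
q_1·v_2 = (-0.6576)·0 + 0.6576·(-3) + (-0.1644)·1 + (-0.3288)·4 = -3.4524.
u_2 = v_2 + 3.4524·q_1 = (-2.2703, -0.7297, 0.4324, 2.8649).
‖u_2‖ = 3.7525, so q_2 = (-0.6050, -0.1945, 0.1152, 0.7635).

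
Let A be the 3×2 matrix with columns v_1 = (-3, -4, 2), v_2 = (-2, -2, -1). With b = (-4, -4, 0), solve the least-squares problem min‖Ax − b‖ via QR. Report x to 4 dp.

x = (0.5128, 1.0940)

e_1 = v_1/‖v_1‖ = (-3, -4, 2)/5.3852 = (-0.5571, -0.7428, 0.3714).
r_{12} = e_1·v_2 = 2.2283.
u_2 = v_2 − 2.2283·e_1 = (-0.7586, -0.3448, -1.8276).
‖u_2‖ = 2.0086, so e_2 = (-0.3777, -0.1717, -0.9099).
Qᵀb = (5.1995, 2.1974).
Back-substitute: x_2 = 2.1974/2.0086 = 1.0940.
x_1 = (5.1995 − 2.2283·1.0940)/5.3852 = 0.5128.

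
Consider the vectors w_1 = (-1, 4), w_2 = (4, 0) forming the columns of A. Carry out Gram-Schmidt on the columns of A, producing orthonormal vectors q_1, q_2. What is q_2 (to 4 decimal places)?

q_2 = (0.9701, 0.2425)

w_1 = (-1, 4); ‖w_1‖ = 4.1231, so q_1 = (-0.2425, 0.9701).
q_1·w_2 = (-0.2425)·4 + 0.9701·0 = -0.9701.
u_2 = w_2 + 0.9701·q_1 = (3.7647, 0.9412).
‖u_2‖ = 3.8806, so q_2 = (0.9701, 0.2425).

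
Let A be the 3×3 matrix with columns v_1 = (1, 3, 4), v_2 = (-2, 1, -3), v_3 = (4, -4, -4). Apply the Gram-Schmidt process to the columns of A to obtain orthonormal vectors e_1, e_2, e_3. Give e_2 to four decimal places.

e_2 = (-0.5158, 0.7423, -0.4277)

v_1 = (1, 3, 4); ‖v_1‖ = 5.0990, so e_1 = (0.1961, 0.5883, 0.7845).
e_1·v_2 = 0.1961·(-2) + 0.5883·1 + 0.7845·(-3) = -2.1573.
u_2 = v_2 + 2.1573·e_1 = (-1.5769, 2.2692, -1.3077).
‖u_2‖ = 3.0571, so e_2 = (-0.5158, 0.7423, -0.4277).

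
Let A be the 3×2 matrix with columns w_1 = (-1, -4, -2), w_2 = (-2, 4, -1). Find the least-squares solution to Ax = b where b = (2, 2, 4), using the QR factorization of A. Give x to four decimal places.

x = (-1.2727, -0.7273)

w_1 = (-1, -4, -2); ‖w_1‖ = 4.5826, so q_1 = (-0.2182, -0.8729, -0.4364).
q_1·w_2 = (-0.2182)·(-2) + (-0.8729)·4 + (-0.4364)·(-1) = -2.6186.
u_2 = w_2 + 2.6186·q_1 = (-2.5714, 1.7143, -2.1429).
‖u_2‖ = 3.7607, so q_2 = (-0.6838, 0.4558, -0.5698).
Qᵀb = (-3.9279, -2.7351).
Back-substitute: x_2 = -2.7351/3.7607 = -0.7273.
x_1 = (-3.9279 + 2.6186·(-0.7273))/4.5826 = -1.2727.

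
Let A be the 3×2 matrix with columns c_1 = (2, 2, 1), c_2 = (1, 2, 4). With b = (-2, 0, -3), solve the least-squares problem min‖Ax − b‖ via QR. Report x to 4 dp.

x = (-0.0787, -0.6292)

c_1 = (2, 2, 1); ‖c_1‖ = 3.0000, so e_1 = (0.6667, 0.6667, 0.3333).
e_1·c_2 = 0.6667·1 + 0.6667·2 + 0.3333·4 = 3.3333.
u_2 = c_2 − 3.3333·e_1 = (-1.2222, -0.2222, 2.8889).
‖u_2‖ = 3.1447, so e_2 = (-0.3887, -0.0707, 0.9187).
Qᵀb = (-2.3333, -1.9787).
Back-substitute: x_2 = -1.9787/3.1447 = -0.6292.
x_1 = (-2.3333 − 3.3333·(-0.6292))/3.0000 = -0.0787.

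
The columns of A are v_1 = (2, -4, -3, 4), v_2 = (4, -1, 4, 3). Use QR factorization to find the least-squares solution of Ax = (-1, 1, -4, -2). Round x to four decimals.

v_1 = (2, -4, -3, 4); ‖v_1‖ = 6.7082, so e_1 = (0.2981, -0.5963, -0.4472, 0.5963).
e_1·v_2 = 0.2981·4 + (-0.5963)·(-1) + (-0.4472)·4 + 0.5963·3 = 1.7889.
u_2 = v_2 − 1.7889·e_1 = (3.4667, 0.0667, 4.8000, 1.9333).
‖u_2‖ = 6.2290, so e_2 = (0.5565, 0.0107, 0.7706, 0.3104).
Qᵀb = (-0.2981, -4.2490).
Back-substitute: x_2 = -4.2490/6.2290 = -0.6821.
x_1 = (-0.2981 − 1.7889·(-0.6821))/6.7082 = 0.1375.

x = (0.1375, -0.6821)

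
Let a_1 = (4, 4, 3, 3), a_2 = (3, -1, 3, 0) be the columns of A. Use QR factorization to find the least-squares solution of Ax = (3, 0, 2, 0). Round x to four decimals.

x = (0.1316, 0.6717)

a_1 = (4, 4, 3, 3); ‖a_1‖ = 7.0711, so q_1 = (0.5657, 0.5657, 0.4243, 0.4243).
q_1·a_2 = 0.5657·3 + 0.5657·(-1) + 0.4243·3 + 0.4243·0 = 2.4042.
u_2 = a_2 − 2.4042·q_1 = (1.6400, -2.3600, 1.9800, -1.0200).
‖u_2‖ = 3.6359, so q_2 = (0.4511, -0.6491, 0.5446, -0.2805).
Qᵀb = (2.5456, 2.4423).
Back-substitute: x_2 = 2.4423/3.6359 = 0.6717.
x_1 = (2.5456 − 2.4042·0.6717)/7.0711 = 0.1316.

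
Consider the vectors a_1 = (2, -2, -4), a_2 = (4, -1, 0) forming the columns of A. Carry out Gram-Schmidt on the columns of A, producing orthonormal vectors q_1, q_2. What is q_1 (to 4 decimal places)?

q_1 = (0.4082, -0.4082, -0.8165)

a_1 = (2, -2, -4); ‖a_1‖ = 4.8990, so q_1 = (0.4082, -0.4082, -0.8165).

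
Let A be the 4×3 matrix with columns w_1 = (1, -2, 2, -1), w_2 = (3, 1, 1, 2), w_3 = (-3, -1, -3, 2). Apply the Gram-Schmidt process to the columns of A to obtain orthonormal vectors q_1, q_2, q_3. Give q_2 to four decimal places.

w_1 = (1, -2, 2, -1); ‖w_1‖ = 3.1623, so q_1 = (0.3162, -0.6325, 0.6325, -0.3162).
q_1·w_2 = 0.3162·3 + (-0.6325)·1 + 0.6325·1 + (-0.3162)·2 = 0.3162.
u_2 = w_2 − 0.3162·q_1 = (2.9000, 1.2000, 0.8000, 2.1000).
‖u_2‖ = 3.8601, so q_2 = (0.7513, 0.3109, 0.2073, 0.5440).

q_2 = (0.7513, 0.3109, 0.2073, 0.5440)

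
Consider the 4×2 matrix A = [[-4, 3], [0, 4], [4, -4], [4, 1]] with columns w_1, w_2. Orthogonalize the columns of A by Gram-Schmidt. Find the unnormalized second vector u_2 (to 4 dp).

e_1 = w_1/‖w_1‖ = (-4, 0, 4, 4)/6.9282 = (-0.5774, 0.0000, 0.5774, 0.5774).
r_{12} = e_1·w_2 = -3.4641.
u_2 = w_2 + 3.4641·e_1 = (1.0000, 4.0000, -2.0000, 3.0000).

u_2 = (1.0000, 4.0000, -2.0000, 3.0000)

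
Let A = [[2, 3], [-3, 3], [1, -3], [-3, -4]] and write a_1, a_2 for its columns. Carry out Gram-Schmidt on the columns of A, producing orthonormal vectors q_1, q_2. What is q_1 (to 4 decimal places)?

a_1 = (2, -3, 1, -3); ‖a_1‖ = 4.7958, so q_1 = (0.4170, -0.6255, 0.2085, -0.6255).

q_1 = (0.4170, -0.6255, 0.2085, -0.6255)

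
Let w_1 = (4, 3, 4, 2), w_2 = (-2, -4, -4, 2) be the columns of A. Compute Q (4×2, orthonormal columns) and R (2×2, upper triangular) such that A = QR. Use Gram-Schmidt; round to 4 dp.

q_1 = w_1/‖w_1‖ = (4, 3, 4, 2)/6.7082 = (0.5963, 0.4472, 0.5963, 0.2981).
r_{12} = q_1·w_2 = -4.7703.
u_2 = w_2 + 4.7703·q_1 = (0.8444, -1.8667, -1.1556, 3.4222).
‖u_2‖ = 4.1526, so q_2 = (0.2034, -0.4495, -0.2783, 0.8241).

Q = [[0.5963, 0.2034], [0.4472, -0.4495], [0.5963, -0.2783], [0.2981, 0.8241]], R = [[6.7082, -4.7703], [0.0000, 4.1526]]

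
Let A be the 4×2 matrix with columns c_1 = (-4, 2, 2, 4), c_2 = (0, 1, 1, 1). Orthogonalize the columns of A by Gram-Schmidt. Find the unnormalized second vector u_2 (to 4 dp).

q_1 = c_1/‖c_1‖ = (-4, 2, 2, 4)/6.3246 = (-0.6325, 0.3162, 0.3162, 0.6325).
r_{12} = q_1·c_2 = 1.2649.
u_2 = c_2 − 1.2649·q_1 = (0.8000, 0.6000, 0.6000, 0.2000).

u_2 = (0.8000, 0.6000, 0.6000, 0.2000)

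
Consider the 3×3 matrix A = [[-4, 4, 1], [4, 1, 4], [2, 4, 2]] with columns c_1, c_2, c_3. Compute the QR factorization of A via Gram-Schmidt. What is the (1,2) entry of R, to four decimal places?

r_{12} = -0.6667

q_1 = c_1/‖c_1‖ = (-4, 4, 2)/6.0000 = (-0.6667, 0.6667, 0.3333).
r_{12} = q_1·c_2 = -0.6667.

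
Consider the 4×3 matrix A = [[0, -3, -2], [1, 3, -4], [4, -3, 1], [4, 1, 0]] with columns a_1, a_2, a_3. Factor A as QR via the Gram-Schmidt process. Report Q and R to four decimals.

Q = [[0.0000, -0.5748, -0.7045], [0.1741, 0.6038, -0.6969], [0.6963, -0.4587, 0.0493], [0.6963, 0.3077, 0.1250]], R = [[5.7446, -0.8704, 0.0000], [0.0000, 5.2194, -1.7243], [0.0000, 0.0000, 4.2458]]

a_1 = (0, 1, 4, 4); ‖a_1‖ = 5.7446, so e_1 = (0.0000, 0.1741, 0.6963, 0.6963).
e_1·a_2 = 0.0000·(-3) + 0.1741·3 + 0.6963·(-3) + 0.6963·1 = -0.8704.
u_2 = a_2 + 0.8704·e_1 = (-3.0000, 3.1515, -2.3939, 1.6061).
‖u_2‖ = 5.2194, so e_2 = (-0.5748, 0.6038, -0.4587, 0.3077).
e_1·a_3 = 0.0000·(-2) + 0.1741·(-4) + 0.6963·1 + 0.6963·0 = 0.0000; e_2·a_3 = (-0.5748)·(-2) + 0.6038·(-4) + (-0.4587)·1 + 0.3077·0 = -1.7243.
u_3 = a_3 + 0.0000·e_1 + 1.7243·e_2 = (-2.9911, -2.9588, 0.2091, 0.5306).
‖u_3‖ = 4.2458, so e_3 = (-0.7045, -0.6969, 0.0493, 0.1250).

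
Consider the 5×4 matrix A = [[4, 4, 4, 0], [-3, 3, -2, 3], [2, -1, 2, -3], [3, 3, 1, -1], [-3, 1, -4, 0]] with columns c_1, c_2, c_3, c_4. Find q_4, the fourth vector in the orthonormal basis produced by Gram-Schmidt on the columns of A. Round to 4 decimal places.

c_1 = (4, -3, 2, 3, -3); ‖c_1‖ = 6.8557, so q_1 = (0.5835, -0.4376, 0.2917, 0.4376, -0.4376).
q_1·c_2 = 0.5835·4 + (-0.4376)·3 + 0.2917·(-1) + 0.4376·3 + (-0.4376)·1 = 1.6045.
u_2 = c_2 − 1.6045·q_1 = (3.0638, 3.7021, -1.4681, 2.2979, 1.7021).
‖u_2‖ = 5.7815, so q_2 = (0.5299, 0.6403, -0.2539, 0.3975, 0.2944).
q_1·c_3 = 0.5835·4 + (-0.4376)·(-2) + 0.2917·2 + 0.4376·1 + (-0.4376)·(-4) = 5.9805; q_2·c_3 = 0.5299·4 + 0.6403·(-2) + (-0.2539)·2 + 0.3975·1 + 0.2944·(-4) = -0.4490.
u_3 = c_3 − 5.9805·q_1 + 0.4490·q_2 = (0.7486, 0.9045, 0.1413, -1.4386, -1.2508).
‖u_3‖ = 2.2433, so q_3 = (0.3337, 0.4032, 0.0630, -0.6413, -0.5576).
q_1·c_4 = 0.5835·0 + (-0.4376)·3 + 0.2917·(-3) + 0.4376·(-1) + (-0.4376)·0 = -2.6256; q_2·c_4 = 0.5299·0 + 0.6403·3 + (-0.2539)·(-3) + 0.3975·(-1) + 0.2944·0 = 2.2854; q_3·c_4 = 0.3337·0 + 0.4032·3 + 0.0630·(-3) + (-0.6413)·(-1) + (-0.5576)·0 = 1.6619.
u_4 = c_4 + 2.6256·q_1 − 2.2854·q_2 − 1.6619·q_3 = (-0.2337, -0.2824, -1.7584, 0.3063, -0.8951).
‖u_4‖ = 2.0302, so q_4 = (-0.1151, -0.1391, -0.8661, 0.1509, -0.4409).

q_4 = (-0.1151, -0.1391, -0.8661, 0.1509, -0.4409)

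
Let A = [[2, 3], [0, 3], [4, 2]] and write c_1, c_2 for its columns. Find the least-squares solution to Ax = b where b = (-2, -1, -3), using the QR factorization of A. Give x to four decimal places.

c_1 = (2, 0, 4); ‖c_1‖ = 4.4721, so q_1 = (0.4472, 0.0000, 0.8944).
q_1·c_2 = 0.4472·3 + 0.0000·3 + 0.8944·2 = 3.1305.
u_2 = c_2 − 3.1305·q_1 = (1.6000, 3.0000, -0.8000).
‖u_2‖ = 3.4928, so q_2 = (0.4581, 0.8589, -0.2290).
Qᵀb = (-3.5777, -1.0879).
Back-substitute: x_2 = -1.0879/3.4928 = -0.3115.
x_1 = (-3.5777 − 3.1305·(-0.3115))/4.4721 = -0.5820.

x = (-0.5820, -0.3115)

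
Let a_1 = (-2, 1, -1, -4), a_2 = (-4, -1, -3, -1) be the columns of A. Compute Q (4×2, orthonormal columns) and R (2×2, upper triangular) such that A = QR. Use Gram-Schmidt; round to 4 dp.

a_1 = (-2, 1, -1, -4); ‖a_1‖ = 4.6904, so q_1 = (-0.4264, 0.2132, -0.2132, -0.8528).
q_1·a_2 = (-0.4264)·(-4) + 0.2132·(-1) + (-0.2132)·(-3) + (-0.8528)·(-1) = 2.9848.
u_2 = a_2 − 2.9848·q_1 = (-2.7273, -1.6364, -2.3636, 1.5455).
‖u_2‖ = 4.2533, so q_2 = (-0.6412, -0.3847, -0.5557, 0.3634).

Q = [[-0.4264, -0.6412], [0.2132, -0.3847], [-0.2132, -0.5557], [-0.8528, 0.3634]], R = [[4.6904, 2.9848], [0.0000, 4.2533]]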